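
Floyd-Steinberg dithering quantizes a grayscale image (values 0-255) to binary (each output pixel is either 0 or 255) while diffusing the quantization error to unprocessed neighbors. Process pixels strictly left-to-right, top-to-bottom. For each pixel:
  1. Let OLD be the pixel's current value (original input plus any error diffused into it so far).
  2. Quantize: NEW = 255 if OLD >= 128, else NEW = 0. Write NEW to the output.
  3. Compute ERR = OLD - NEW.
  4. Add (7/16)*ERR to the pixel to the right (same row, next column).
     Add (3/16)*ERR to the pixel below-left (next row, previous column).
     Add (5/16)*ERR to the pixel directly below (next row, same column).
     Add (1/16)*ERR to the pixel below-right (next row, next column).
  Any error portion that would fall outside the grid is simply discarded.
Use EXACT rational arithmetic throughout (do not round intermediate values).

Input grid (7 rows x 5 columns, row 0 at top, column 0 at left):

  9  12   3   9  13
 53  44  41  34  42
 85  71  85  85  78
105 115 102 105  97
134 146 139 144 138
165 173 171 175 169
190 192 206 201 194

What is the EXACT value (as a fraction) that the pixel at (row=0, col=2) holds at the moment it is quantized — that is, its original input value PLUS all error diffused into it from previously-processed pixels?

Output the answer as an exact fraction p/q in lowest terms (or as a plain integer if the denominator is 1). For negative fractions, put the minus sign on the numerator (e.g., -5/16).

(0,0): OLD=9 → NEW=0, ERR=9
(0,1): OLD=255/16 → NEW=0, ERR=255/16
(0,2): OLD=2553/256 → NEW=0, ERR=2553/256
Target (0,2): original=3, with diffused error = 2553/256

Answer: 2553/256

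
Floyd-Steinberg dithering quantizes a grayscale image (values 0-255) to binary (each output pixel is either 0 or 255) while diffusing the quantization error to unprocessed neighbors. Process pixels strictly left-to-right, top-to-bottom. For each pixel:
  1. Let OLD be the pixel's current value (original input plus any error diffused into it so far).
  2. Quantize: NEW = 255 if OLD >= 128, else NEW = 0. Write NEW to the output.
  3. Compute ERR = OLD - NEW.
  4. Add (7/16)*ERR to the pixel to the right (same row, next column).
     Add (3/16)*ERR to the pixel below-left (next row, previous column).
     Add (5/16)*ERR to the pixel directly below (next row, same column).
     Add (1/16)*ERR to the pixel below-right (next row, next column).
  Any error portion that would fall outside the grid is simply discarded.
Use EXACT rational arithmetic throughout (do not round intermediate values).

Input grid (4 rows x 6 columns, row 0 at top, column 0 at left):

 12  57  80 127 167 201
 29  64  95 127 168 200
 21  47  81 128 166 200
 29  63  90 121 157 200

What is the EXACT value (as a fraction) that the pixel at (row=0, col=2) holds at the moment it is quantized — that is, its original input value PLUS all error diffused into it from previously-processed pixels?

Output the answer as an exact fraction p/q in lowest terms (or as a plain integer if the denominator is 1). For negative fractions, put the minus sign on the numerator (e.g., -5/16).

Answer: 6863/64

Derivation:
(0,0): OLD=12 → NEW=0, ERR=12
(0,1): OLD=249/4 → NEW=0, ERR=249/4
(0,2): OLD=6863/64 → NEW=0, ERR=6863/64
Target (0,2): original=80, with diffused error = 6863/64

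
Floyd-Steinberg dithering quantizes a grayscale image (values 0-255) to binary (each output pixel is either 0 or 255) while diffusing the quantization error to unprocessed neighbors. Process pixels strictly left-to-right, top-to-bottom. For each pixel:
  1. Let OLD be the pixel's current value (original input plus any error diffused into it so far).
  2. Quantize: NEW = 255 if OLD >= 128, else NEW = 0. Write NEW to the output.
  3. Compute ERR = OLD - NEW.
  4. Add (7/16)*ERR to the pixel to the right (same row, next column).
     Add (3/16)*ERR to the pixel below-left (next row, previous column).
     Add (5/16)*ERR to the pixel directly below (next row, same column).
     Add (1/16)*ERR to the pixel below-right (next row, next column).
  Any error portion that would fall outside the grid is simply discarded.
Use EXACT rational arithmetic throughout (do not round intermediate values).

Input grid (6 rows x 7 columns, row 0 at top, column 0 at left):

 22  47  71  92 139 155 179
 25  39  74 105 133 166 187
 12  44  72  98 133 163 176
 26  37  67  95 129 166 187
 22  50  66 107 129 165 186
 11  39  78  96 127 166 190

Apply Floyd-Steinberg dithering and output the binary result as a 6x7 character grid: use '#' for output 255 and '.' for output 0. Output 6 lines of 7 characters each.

Answer: ...#.##
...#.#.
..#.#.#
....###
..#.#.#
...#.##

Derivation:
(0,0): OLD=22 → NEW=0, ERR=22
(0,1): OLD=453/8 → NEW=0, ERR=453/8
(0,2): OLD=12259/128 → NEW=0, ERR=12259/128
(0,3): OLD=274229/2048 → NEW=255, ERR=-248011/2048
(0,4): OLD=2818675/32768 → NEW=0, ERR=2818675/32768
(0,5): OLD=100995365/524288 → NEW=255, ERR=-32698075/524288
(0,6): OLD=1272674307/8388608 → NEW=255, ERR=-866420733/8388608
(1,0): OLD=5439/128 → NEW=0, ERR=5439/128
(1,1): OLD=96889/1024 → NEW=0, ERR=96889/1024
(1,2): OLD=4133933/32768 → NEW=0, ERR=4133933/32768
(1,3): OLD=18935305/131072 → NEW=255, ERR=-14488055/131072
(1,4): OLD=773928283/8388608 → NEW=0, ERR=773928283/8388608
(1,5): OLD=11602056715/67108864 → NEW=255, ERR=-5510703605/67108864
(1,6): OLD=123372612933/1073741824 → NEW=0, ERR=123372612933/1073741824
(2,0): OLD=704835/16384 → NEW=0, ERR=704835/16384
(2,1): OLD=62232785/524288 → NEW=0, ERR=62232785/524288
(2,2): OLD=1246074419/8388608 → NEW=255, ERR=-893020621/8388608
(2,3): OLD=2823043547/67108864 → NEW=0, ERR=2823043547/67108864
(2,4): OLD=84788051883/536870912 → NEW=255, ERR=-52114030677/536870912
(2,5): OLD=2099046618137/17179869184 → NEW=0, ERR=2099046618137/17179869184
(2,6): OLD=71530906860863/274877906944 → NEW=255, ERR=1437040590143/274877906944
(3,0): OLD=517575763/8388608 → NEW=0, ERR=517575763/8388608
(3,1): OLD=5624761367/67108864 → NEW=0, ERR=5624761367/67108864
(3,2): OLD=46014067029/536870912 → NEW=0, ERR=46014067029/536870912
(3,3): OLD=259392146387/2147483648 → NEW=0, ERR=259392146387/2147483648
(3,4): OLD=48666804287571/274877906944 → NEW=255, ERR=-21427061983149/274877906944
(3,5): OLD=362819377237993/2199023255552 → NEW=255, ERR=-197931552927767/2199023255552
(3,6): OLD=5520116300844471/35184372088832 → NEW=255, ERR=-3451898581807689/35184372088832
(4,0): OLD=61199634749/1073741824 → NEW=0, ERR=61199634749/1073741824
(4,1): OLD=2079705911641/17179869184 → NEW=0, ERR=2079705911641/17179869184
(4,2): OLD=47727484387671/274877906944 → NEW=255, ERR=-22366381883049/274877906944
(4,3): OLD=219657646781933/2199023255552 → NEW=0, ERR=219657646781933/2199023255552
(4,4): OLD=2445563973361943/17592186044416 → NEW=255, ERR=-2040443467964137/17592186044416
(4,5): OLD=35387649849531063/562949953421312 → NEW=0, ERR=35387649849531063/562949953421312
(4,6): OLD=1596230246234418481/9007199254740992 → NEW=255, ERR=-700605563724534479/9007199254740992
(5,0): OLD=14158745491227/274877906944 → NEW=0, ERR=14158745491227/274877906944
(5,1): OLD=192789733074761/2199023255552 → NEW=0, ERR=192789733074761/2199023255552
(5,2): OLD=2062214588083055/17592186044416 → NEW=0, ERR=2062214588083055/17592186044416
(5,3): OLD=21345313453837067/140737488355328 → NEW=255, ERR=-14542746076771573/140737488355328
(5,4): OLD=572641767453008057/9007199254740992 → NEW=0, ERR=572641767453008057/9007199254740992
(5,5): OLD=13808050916977187305/72057594037927936 → NEW=255, ERR=-4566635562694436375/72057594037927936
(5,6): OLD=163594033568198467719/1152921504606846976 → NEW=255, ERR=-130400950106547511161/1152921504606846976
Row 0: ...#.##
Row 1: ...#.#.
Row 2: ..#.#.#
Row 3: ....###
Row 4: ..#.#.#
Row 5: ...#.##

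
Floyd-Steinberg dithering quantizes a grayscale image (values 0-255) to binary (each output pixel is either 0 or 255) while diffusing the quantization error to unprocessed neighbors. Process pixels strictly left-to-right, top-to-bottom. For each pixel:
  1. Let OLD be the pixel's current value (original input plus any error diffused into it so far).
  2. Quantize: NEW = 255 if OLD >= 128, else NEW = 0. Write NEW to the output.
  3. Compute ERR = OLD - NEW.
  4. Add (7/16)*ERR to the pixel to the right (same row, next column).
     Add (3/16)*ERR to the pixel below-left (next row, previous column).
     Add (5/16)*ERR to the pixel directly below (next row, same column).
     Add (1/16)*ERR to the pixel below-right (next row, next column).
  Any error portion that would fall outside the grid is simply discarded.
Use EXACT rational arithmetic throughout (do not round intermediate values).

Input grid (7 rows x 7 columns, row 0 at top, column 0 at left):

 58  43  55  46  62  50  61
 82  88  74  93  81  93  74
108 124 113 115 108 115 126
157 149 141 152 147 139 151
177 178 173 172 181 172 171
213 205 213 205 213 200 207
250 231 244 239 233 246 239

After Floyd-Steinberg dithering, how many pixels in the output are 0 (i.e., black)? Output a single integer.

(0,0): OLD=58 → NEW=0, ERR=58
(0,1): OLD=547/8 → NEW=0, ERR=547/8
(0,2): OLD=10869/128 → NEW=0, ERR=10869/128
(0,3): OLD=170291/2048 → NEW=0, ERR=170291/2048
(0,4): OLD=3223653/32768 → NEW=0, ERR=3223653/32768
(0,5): OLD=48779971/524288 → NEW=0, ERR=48779971/524288
(0,6): OLD=853164885/8388608 → NEW=0, ERR=853164885/8388608
(1,0): OLD=14457/128 → NEW=0, ERR=14457/128
(1,1): OLD=182607/1024 → NEW=255, ERR=-78513/1024
(1,2): OLD=2846075/32768 → NEW=0, ERR=2846075/32768
(1,3): OLD=23689503/131072 → NEW=255, ERR=-9733857/131072
(1,4): OLD=854755901/8388608 → NEW=0, ERR=854755901/8388608
(1,5): OLD=12876343757/67108864 → NEW=255, ERR=-4236416563/67108864
(1,6): OLD=90172410723/1073741824 → NEW=0, ERR=90172410723/1073741824
(2,0): OLD=2112213/16384 → NEW=255, ERR=-2065707/16384
(2,1): OLD=35768951/524288 → NEW=0, ERR=35768951/524288
(2,2): OLD=1268976421/8388608 → NEW=255, ERR=-870118619/8388608
(2,3): OLD=4761118525/67108864 → NEW=0, ERR=4761118525/67108864
(2,4): OLD=82894599117/536870912 → NEW=255, ERR=-54007483443/536870912
(2,5): OLD=1260592850415/17179869184 → NEW=0, ERR=1260592850415/17179869184
(2,6): OLD=49588036445561/274877906944 → NEW=255, ERR=-20505829825159/274877906944
(3,0): OLD=1093805189/8388608 → NEW=255, ERR=-1045289851/8388608
(3,1): OLD=5937465377/67108864 → NEW=0, ERR=5937465377/67108864
(3,2): OLD=88508445683/536870912 → NEW=255, ERR=-48393636877/536870912
(3,3): OLD=234912324725/2147483648 → NEW=0, ERR=234912324725/2147483648
(3,4): OLD=49921570048133/274877906944 → NEW=255, ERR=-20172296222587/274877906944
(3,5): OLD=240900249260127/2199023255552 → NEW=0, ERR=240900249260127/2199023255552
(3,6): OLD=6340264622081281/35184372088832 → NEW=255, ERR=-2631750260570879/35184372088832
(4,0): OLD=166053104939/1073741824 → NEW=255, ERR=-107751060181/1073741824
(4,1): OLD=2354597601455/17179869184 → NEW=255, ERR=-2026269040465/17179869184
(4,2): OLD=32784899647649/274877906944 → NEW=0, ERR=32784899647649/274877906944
(4,3): OLD=525503877259323/2199023255552 → NEW=255, ERR=-35247052906437/2199023255552
(4,4): OLD=3139000548564417/17592186044416 → NEW=255, ERR=-1347006892761663/17592186044416
(4,5): OLD=86764010732408769/562949953421312 → NEW=255, ERR=-56788227390025791/562949953421312
(4,6): OLD=993843923795451287/9007199254740992 → NEW=0, ERR=993843923795451287/9007199254740992
(5,0): OLD=43850102243197/274877906944 → NEW=255, ERR=-26243764027523/274877906944
(5,1): OLD=313281045441535/2199023255552 → NEW=255, ERR=-247469884724225/2199023255552
(5,2): OLD=3354137225929385/17592186044416 → NEW=255, ERR=-1131870215396695/17592186044416
(5,3): OLD=23213304750407341/140737488355328 → NEW=255, ERR=-12674754780201299/140737488355328
(5,4): OLD=1168731276858203599/9007199254740992 → NEW=255, ERR=-1128104533100749361/9007199254740992
(5,5): OLD=9337555967278123999/72057594037927936 → NEW=255, ERR=-9037130512393499681/72057594037927936
(5,6): OLD=207879701712757576497/1152921504606846976 → NEW=255, ERR=-86115281961988402383/1152921504606846976
(6,0): OLD=7003932806934405/35184372088832 → NEW=255, ERR=-1968082075717755/35184372088832
(6,1): OLD=86316850844457673/562949953421312 → NEW=255, ERR=-57235387277976887/562949953421312
(6,2): OLD=1400560324895675451/9007199254740992 → NEW=255, ERR=-896275485063277509/9007199254740992
(6,3): OLD=10074924437718419621/72057594037927936 → NEW=255, ERR=-8299762041953204059/72057594037927936
(6,4): OLD=16475916121381172303/144115188075855872 → NEW=0, ERR=16475916121381172303/144115188075855872
(6,5): OLD=4334836677815554246667/18446744073709551616 → NEW=255, ERR=-369083060980381415413/18446744073709551616
(6,6): OLD=58754039942870847362717/295147905179352825856 → NEW=255, ERR=-16508675877864123230563/295147905179352825856
Output grid:
  Row 0: .......  (7 black, running=7)
  Row 1: .#.#.#.  (4 black, running=11)
  Row 2: #.#.#.#  (3 black, running=14)
  Row 3: #.#.#.#  (3 black, running=17)
  Row 4: ##.###.  (2 black, running=19)
  Row 5: #######  (0 black, running=19)
  Row 6: ####.##  (1 black, running=20)

Answer: 20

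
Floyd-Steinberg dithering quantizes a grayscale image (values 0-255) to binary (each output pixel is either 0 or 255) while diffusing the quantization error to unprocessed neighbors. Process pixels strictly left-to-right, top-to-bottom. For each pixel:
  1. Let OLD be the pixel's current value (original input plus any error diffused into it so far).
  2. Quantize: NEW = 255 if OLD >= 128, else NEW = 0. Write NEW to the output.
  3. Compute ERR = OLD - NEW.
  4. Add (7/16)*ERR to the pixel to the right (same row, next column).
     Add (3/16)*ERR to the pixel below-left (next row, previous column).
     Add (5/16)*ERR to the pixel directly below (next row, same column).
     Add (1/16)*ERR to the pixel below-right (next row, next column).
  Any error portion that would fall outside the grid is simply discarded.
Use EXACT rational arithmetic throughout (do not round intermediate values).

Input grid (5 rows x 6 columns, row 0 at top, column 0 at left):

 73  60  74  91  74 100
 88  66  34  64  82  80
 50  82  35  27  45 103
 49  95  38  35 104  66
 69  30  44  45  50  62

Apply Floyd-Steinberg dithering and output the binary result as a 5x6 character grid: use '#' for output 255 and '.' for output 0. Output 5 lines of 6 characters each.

Answer: ...#..
#...#.
..#...
.#..#.
......

Derivation:
(0,0): OLD=73 → NEW=0, ERR=73
(0,1): OLD=1471/16 → NEW=0, ERR=1471/16
(0,2): OLD=29241/256 → NEW=0, ERR=29241/256
(0,3): OLD=577423/4096 → NEW=255, ERR=-467057/4096
(0,4): OLD=1580265/65536 → NEW=0, ERR=1580265/65536
(0,5): OLD=115919455/1048576 → NEW=0, ERR=115919455/1048576
(1,0): OLD=32781/256 → NEW=255, ERR=-32499/256
(1,1): OLD=133467/2048 → NEW=0, ERR=133467/2048
(1,2): OLD=5411447/65536 → NEW=0, ERR=5411447/65536
(1,3): OLD=19962731/262144 → NEW=0, ERR=19962731/262144
(1,4): OLD=2289301153/16777216 → NEW=255, ERR=-1988888927/16777216
(1,5): OLD=17230718231/268435456 → NEW=0, ERR=17230718231/268435456
(2,0): OLD=738841/32768 → NEW=0, ERR=738841/32768
(2,1): OLD=125596323/1048576 → NEW=0, ERR=125596323/1048576
(2,2): OLD=2207180457/16777216 → NEW=255, ERR=-2071009623/16777216
(2,3): OLD=-2721286239/134217728 → NEW=0, ERR=-2721286239/134217728
(2,4): OLD=68198398051/4294967296 → NEW=0, ERR=68198398051/4294967296
(2,5): OLD=8424796783333/68719476736 → NEW=0, ERR=8424796783333/68719476736
(3,0): OLD=1317087113/16777216 → NEW=0, ERR=1317087113/16777216
(3,1): OLD=19466970837/134217728 → NEW=255, ERR=-14758549803/134217728
(3,2): OLD=-48316692145/1073741824 → NEW=0, ERR=-48316692145/1073741824
(3,3): OLD=291325238125/68719476736 → NEW=0, ERR=291325238125/68719476736
(3,4): OLD=72862724797645/549755813888 → NEW=255, ERR=-67325007743795/549755813888
(3,5): OLD=454988351543011/8796093022208 → NEW=0, ERR=454988351543011/8796093022208
(4,0): OLD=156584206823/2147483648 → NEW=0, ERR=156584206823/2147483648
(4,1): OLD=824884612155/34359738368 → NEW=0, ERR=824884612155/34359738368
(4,2): OLD=37783152921153/1099511627776 → NEW=0, ERR=37783152921153/1099511627776
(4,3): OLD=626010122277541/17592186044416 → NEW=0, ERR=626010122277541/17592186044416
(4,4): OLD=10488327822686453/281474976710656 → NEW=0, ERR=10488327822686453/281474976710656
(4,5): OLD=390969203937834643/4503599627370496 → NEW=0, ERR=390969203937834643/4503599627370496
Row 0: ...#..
Row 1: #...#.
Row 2: ..#...
Row 3: .#..#.
Row 4: ......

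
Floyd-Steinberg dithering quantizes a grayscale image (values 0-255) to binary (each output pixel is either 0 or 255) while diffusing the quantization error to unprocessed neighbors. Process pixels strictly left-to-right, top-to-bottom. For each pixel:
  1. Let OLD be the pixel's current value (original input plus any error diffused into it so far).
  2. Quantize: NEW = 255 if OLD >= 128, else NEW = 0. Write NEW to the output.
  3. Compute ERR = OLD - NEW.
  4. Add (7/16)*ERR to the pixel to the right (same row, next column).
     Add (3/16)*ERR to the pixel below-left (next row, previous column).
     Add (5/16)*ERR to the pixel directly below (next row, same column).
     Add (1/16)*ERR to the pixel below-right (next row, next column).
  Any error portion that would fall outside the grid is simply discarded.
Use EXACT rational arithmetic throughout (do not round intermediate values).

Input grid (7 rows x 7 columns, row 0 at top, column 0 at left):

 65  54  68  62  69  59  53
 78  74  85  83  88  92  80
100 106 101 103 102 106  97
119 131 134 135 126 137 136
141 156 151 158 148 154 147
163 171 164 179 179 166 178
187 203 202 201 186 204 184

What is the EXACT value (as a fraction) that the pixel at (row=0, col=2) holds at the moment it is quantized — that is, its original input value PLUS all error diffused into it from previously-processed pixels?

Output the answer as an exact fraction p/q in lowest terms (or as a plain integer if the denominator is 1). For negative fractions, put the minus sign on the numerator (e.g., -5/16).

(0,0): OLD=65 → NEW=0, ERR=65
(0,1): OLD=1319/16 → NEW=0, ERR=1319/16
(0,2): OLD=26641/256 → NEW=0, ERR=26641/256
Target (0,2): original=68, with diffused error = 26641/256

Answer: 26641/256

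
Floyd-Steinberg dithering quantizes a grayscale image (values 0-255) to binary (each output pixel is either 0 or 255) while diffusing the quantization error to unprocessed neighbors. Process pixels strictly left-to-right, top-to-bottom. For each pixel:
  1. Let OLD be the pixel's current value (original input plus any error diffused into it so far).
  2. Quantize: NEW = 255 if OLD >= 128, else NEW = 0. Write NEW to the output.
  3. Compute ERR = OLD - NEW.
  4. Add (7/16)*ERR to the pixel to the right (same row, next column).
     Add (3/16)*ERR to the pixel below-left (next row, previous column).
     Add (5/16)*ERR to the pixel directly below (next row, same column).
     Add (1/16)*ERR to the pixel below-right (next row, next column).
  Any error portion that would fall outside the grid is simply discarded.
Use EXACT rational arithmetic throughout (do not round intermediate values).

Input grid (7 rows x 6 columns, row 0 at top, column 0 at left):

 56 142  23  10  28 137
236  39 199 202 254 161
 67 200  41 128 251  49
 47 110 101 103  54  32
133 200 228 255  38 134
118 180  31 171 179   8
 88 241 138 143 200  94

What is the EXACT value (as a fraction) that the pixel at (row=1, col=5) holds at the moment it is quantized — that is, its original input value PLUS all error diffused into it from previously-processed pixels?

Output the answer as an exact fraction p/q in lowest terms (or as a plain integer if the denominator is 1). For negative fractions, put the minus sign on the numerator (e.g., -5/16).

Answer: 3709489831/33554432

Derivation:
(0,0): OLD=56 → NEW=0, ERR=56
(0,1): OLD=333/2 → NEW=255, ERR=-177/2
(0,2): OLD=-503/32 → NEW=0, ERR=-503/32
(0,3): OLD=1599/512 → NEW=0, ERR=1599/512
(0,4): OLD=240569/8192 → NEW=0, ERR=240569/8192
(0,5): OLD=19640847/131072 → NEW=255, ERR=-13782513/131072
(1,0): OLD=7581/32 → NEW=255, ERR=-579/32
(1,1): OLD=1019/256 → NEW=0, ERR=1019/256
(1,2): OLD=1563719/8192 → NEW=255, ERR=-525241/8192
(1,3): OLD=5880179/32768 → NEW=255, ERR=-2475661/32768
(1,4): OLD=441665425/2097152 → NEW=255, ERR=-93108335/2097152
(1,5): OLD=3709489831/33554432 → NEW=0, ERR=3709489831/33554432
Target (1,5): original=161, with diffused error = 3709489831/33554432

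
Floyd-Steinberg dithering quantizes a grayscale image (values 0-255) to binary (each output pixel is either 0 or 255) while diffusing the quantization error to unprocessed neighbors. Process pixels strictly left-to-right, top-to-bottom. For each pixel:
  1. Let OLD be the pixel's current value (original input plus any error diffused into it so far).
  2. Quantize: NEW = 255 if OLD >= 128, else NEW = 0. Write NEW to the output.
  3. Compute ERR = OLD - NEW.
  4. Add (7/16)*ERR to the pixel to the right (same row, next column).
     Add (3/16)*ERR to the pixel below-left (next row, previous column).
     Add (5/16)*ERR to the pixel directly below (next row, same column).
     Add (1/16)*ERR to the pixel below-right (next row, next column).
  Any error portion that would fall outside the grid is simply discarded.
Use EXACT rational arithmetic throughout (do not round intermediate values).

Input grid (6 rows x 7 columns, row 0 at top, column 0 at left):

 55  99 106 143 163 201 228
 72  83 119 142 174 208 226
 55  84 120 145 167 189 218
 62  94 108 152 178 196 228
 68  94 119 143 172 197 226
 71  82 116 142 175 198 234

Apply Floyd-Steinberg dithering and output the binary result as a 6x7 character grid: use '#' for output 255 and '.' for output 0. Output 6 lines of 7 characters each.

(0,0): OLD=55 → NEW=0, ERR=55
(0,1): OLD=1969/16 → NEW=0, ERR=1969/16
(0,2): OLD=40919/256 → NEW=255, ERR=-24361/256
(0,3): OLD=415201/4096 → NEW=0, ERR=415201/4096
(0,4): OLD=13588775/65536 → NEW=255, ERR=-3122905/65536
(0,5): OLD=188903441/1048576 → NEW=255, ERR=-78483439/1048576
(0,6): OLD=3275821175/16777216 → NEW=255, ERR=-1002368905/16777216
(1,0): OLD=28739/256 → NEW=0, ERR=28739/256
(1,1): OLD=319829/2048 → NEW=255, ERR=-202411/2048
(1,2): OLD=4765817/65536 → NEW=0, ERR=4765817/65536
(1,3): OLD=49967365/262144 → NEW=255, ERR=-16879355/262144
(1,4): OLD=2067622383/16777216 → NEW=0, ERR=2067622383/16777216
(1,5): OLD=30111343007/134217728 → NEW=255, ERR=-4114177633/134217728
(1,6): OLD=406391424625/2147483648 → NEW=255, ERR=-141216905615/2147483648
(2,0): OLD=2344567/32768 → NEW=0, ERR=2344567/32768
(2,1): OLD=110173197/1048576 → NEW=0, ERR=110173197/1048576
(2,2): OLD=2859556967/16777216 → NEW=255, ERR=-1418633113/16777216
(2,3): OLD=15507116015/134217728 → NEW=0, ERR=15507116015/134217728
(2,4): OLD=264449856991/1073741824 → NEW=255, ERR=-9354308129/1073741824
(2,5): OLD=5874900975285/34359738368 → NEW=255, ERR=-2886832308555/34359738368
(2,6): OLD=87288359344451/549755813888 → NEW=255, ERR=-52899373196989/549755813888
(3,0): OLD=1745837703/16777216 → NEW=0, ERR=1745837703/16777216
(3,1): OLD=21606085755/134217728 → NEW=255, ERR=-12619434885/134217728
(3,2): OLD=73735191265/1073741824 → NEW=0, ERR=73735191265/1073741824
(3,3): OLD=907228912951/4294967296 → NEW=255, ERR=-187987747529/4294967296
(3,4): OLD=81141856483975/549755813888 → NEW=255, ERR=-59045876057465/549755813888
(3,5): OLD=458139494956549/4398046511104 → NEW=0, ERR=458139494956549/4398046511104
(3,6): OLD=16765560673828635/70368744177664 → NEW=255, ERR=-1178469091475685/70368744177664
(4,0): OLD=178004091529/2147483648 → NEW=0, ERR=178004091529/2147483648
(4,1): OLD=4132167630069/34359738368 → NEW=0, ERR=4132167630069/34359738368
(4,2): OLD=98401464594299/549755813888 → NEW=255, ERR=-41786267947141/549755813888
(4,3): OLD=352820028941241/4398046511104 → NEW=0, ERR=352820028941241/4398046511104
(4,4): OLD=6696624095124123/35184372088832 → NEW=255, ERR=-2275390787528037/35184372088832
(4,5): OLD=215504690809345755/1125899906842624 → NEW=255, ERR=-71599785435523365/1125899906842624
(4,6): OLD=3593061748485086573/18014398509481984 → NEW=255, ERR=-1000609871432819347/18014398509481984
(5,0): OLD=65669492998575/549755813888 → NEW=0, ERR=65669492998575/549755813888
(5,1): OLD=715874866403301/4398046511104 → NEW=255, ERR=-405626993928219/4398046511104
(5,2): OLD=2619656096349203/35184372088832 → NEW=0, ERR=2619656096349203/35184372088832
(5,3): OLD=51444396853359615/281474976710656 → NEW=255, ERR=-20331722207857665/281474976710656
(5,4): OLD=2094691562437234261/18014398509481984 → NEW=0, ERR=2094691562437234261/18014398509481984
(5,5): OLD=30918821441372441477/144115188075855872 → NEW=255, ERR=-5830551517970805883/144115188075855872
(5,6): OLD=449564236137148978987/2305843009213693952 → NEW=255, ERR=-138425731212342978773/2305843009213693952
Row 0: ..#.###
Row 1: .#.#.##
Row 2: ..#.###
Row 3: .#.##.#
Row 4: ..#.###
Row 5: .#.#.##

Answer: ..#.###
.#.#.##
..#.###
.#.##.#
..#.###
.#.#.##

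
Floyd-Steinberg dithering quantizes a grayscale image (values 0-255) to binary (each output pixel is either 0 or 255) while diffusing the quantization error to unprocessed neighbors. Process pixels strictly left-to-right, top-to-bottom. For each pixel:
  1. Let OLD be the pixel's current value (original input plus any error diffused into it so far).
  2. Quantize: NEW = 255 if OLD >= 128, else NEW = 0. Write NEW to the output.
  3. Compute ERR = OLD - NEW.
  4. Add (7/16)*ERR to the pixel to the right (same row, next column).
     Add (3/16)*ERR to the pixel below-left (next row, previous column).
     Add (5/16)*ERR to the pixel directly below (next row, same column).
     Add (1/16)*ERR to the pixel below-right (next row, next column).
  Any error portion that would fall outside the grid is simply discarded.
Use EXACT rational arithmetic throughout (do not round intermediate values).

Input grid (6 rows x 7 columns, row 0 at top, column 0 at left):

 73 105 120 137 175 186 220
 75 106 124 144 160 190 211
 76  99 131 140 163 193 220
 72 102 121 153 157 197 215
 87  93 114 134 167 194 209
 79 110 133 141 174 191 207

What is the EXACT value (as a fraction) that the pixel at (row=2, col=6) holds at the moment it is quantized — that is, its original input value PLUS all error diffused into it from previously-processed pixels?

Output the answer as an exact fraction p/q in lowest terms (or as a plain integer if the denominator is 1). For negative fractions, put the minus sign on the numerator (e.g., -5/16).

(0,0): OLD=73 → NEW=0, ERR=73
(0,1): OLD=2191/16 → NEW=255, ERR=-1889/16
(0,2): OLD=17497/256 → NEW=0, ERR=17497/256
(0,3): OLD=683631/4096 → NEW=255, ERR=-360849/4096
(0,4): OLD=8942857/65536 → NEW=255, ERR=-7768823/65536
(0,5): OLD=140653375/1048576 → NEW=255, ERR=-126733505/1048576
(0,6): OLD=2803852985/16777216 → NEW=255, ERR=-1474337095/16777216
(1,0): OLD=19373/256 → NEW=0, ERR=19373/256
(1,1): OLD=244923/2048 → NEW=0, ERR=244923/2048
(1,2): OLD=11389015/65536 → NEW=255, ERR=-5322665/65536
(1,3): OLD=16510283/262144 → NEW=0, ERR=16510283/262144
(1,4): OLD=2052558785/16777216 → NEW=0, ERR=2052558785/16777216
(1,5): OLD=24410068881/134217728 → NEW=255, ERR=-9815451759/134217728
(1,6): OLD=309215514975/2147483648 → NEW=255, ERR=-238392815265/2147483648
(2,0): OLD=4000057/32768 → NEW=0, ERR=4000057/32768
(2,1): OLD=187988995/1048576 → NEW=255, ERR=-79397885/1048576
(2,2): OLD=1539740873/16777216 → NEW=0, ERR=1539740873/16777216
(2,3): OLD=29218757313/134217728 → NEW=255, ERR=-5006763327/134217728
(2,4): OLD=188050876177/1073741824 → NEW=255, ERR=-85753288943/1073741824
(2,5): OLD=4193196397787/34359738368 → NEW=0, ERR=4193196397787/34359738368
(2,6): OLD=128714472968365/549755813888 → NEW=255, ERR=-11473259573075/549755813888
Target (2,6): original=220, with diffused error = 128714472968365/549755813888

Answer: 128714472968365/549755813888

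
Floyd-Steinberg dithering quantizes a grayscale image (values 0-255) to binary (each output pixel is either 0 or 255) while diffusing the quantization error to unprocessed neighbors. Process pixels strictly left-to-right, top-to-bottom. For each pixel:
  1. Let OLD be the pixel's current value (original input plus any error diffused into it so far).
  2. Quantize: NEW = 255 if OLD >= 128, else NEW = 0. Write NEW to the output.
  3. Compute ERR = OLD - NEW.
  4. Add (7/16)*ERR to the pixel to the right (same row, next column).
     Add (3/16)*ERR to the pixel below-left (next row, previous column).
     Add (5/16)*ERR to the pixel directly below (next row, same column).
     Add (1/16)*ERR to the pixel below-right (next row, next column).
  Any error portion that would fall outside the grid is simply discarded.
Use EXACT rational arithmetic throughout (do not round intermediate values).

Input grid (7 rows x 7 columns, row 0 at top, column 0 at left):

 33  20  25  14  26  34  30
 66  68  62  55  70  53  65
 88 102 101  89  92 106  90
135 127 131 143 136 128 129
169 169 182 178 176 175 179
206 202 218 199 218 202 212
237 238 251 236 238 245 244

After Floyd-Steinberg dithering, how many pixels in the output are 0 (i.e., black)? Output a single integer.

(0,0): OLD=33 → NEW=0, ERR=33
(0,1): OLD=551/16 → NEW=0, ERR=551/16
(0,2): OLD=10257/256 → NEW=0, ERR=10257/256
(0,3): OLD=129143/4096 → NEW=0, ERR=129143/4096
(0,4): OLD=2607937/65536 → NEW=0, ERR=2607937/65536
(0,5): OLD=53907143/1048576 → NEW=0, ERR=53907143/1048576
(0,6): OLD=880666481/16777216 → NEW=0, ERR=880666481/16777216
(1,0): OLD=21189/256 → NEW=0, ERR=21189/256
(1,1): OLD=255075/2048 → NEW=0, ERR=255075/2048
(1,2): OLD=8983327/65536 → NEW=255, ERR=-7728353/65536
(1,3): OLD=6088563/262144 → NEW=0, ERR=6088563/262144
(1,4): OLD=1748301881/16777216 → NEW=0, ERR=1748301881/16777216
(1,5): OLD=17043697545/134217728 → NEW=0, ERR=17043697545/134217728
(1,6): OLD=301019093479/2147483648 → NEW=255, ERR=-246589236761/2147483648
(2,0): OLD=4496369/32768 → NEW=255, ERR=-3859471/32768
(2,1): OLD=75973483/1048576 → NEW=0, ERR=75973483/1048576
(2,2): OLD=1811706113/16777216 → NEW=0, ERR=1811706113/16777216
(2,3): OLD=20893742905/134217728 → NEW=255, ERR=-13331777735/134217728
(2,4): OLD=114213281801/1073741824 → NEW=0, ERR=114213281801/1073741824
(2,5): OLD=6088628946307/34359738368 → NEW=255, ERR=-2673104337533/34359738368
(2,6): OLD=15402340517829/549755813888 → NEW=0, ERR=15402340517829/549755813888
(3,0): OLD=1875329249/16777216 → NEW=0, ERR=1875329249/16777216
(3,1): OLD=28377777741/134217728 → NEW=255, ERR=-5847742899/134217728
(3,2): OLD=141291837367/1073741824 → NEW=255, ERR=-132512327753/1073741824
(3,3): OLD=363613231569/4294967296 → NEW=0, ERR=363613231569/4294967296
(3,4): OLD=101971008632033/549755813888 → NEW=255, ERR=-38216723909407/549755813888
(3,5): OLD=374609357154867/4398046511104 → NEW=0, ERR=374609357154867/4398046511104
(3,6): OLD=11973769764511661/70368744177664 → NEW=255, ERR=-5970260000792659/70368744177664
(4,0): OLD=420394677775/2147483648 → NEW=255, ERR=-127213652465/2147483648
(4,1): OLD=3893448962371/34359738368 → NEW=0, ERR=3893448962371/34359738368
(4,2): OLD=113337423799245/549755813888 → NEW=255, ERR=-26850308742195/549755813888
(4,3): OLD=713984190712031/4398046511104 → NEW=255, ERR=-407517669619489/4398046511104
(4,4): OLD=4749887176073709/35184372088832 → NEW=255, ERR=-4222127706578451/35184372088832
(4,5): OLD=145088923714968173/1125899906842624 → NEW=255, ERR=-142015552529900947/1125899906842624
(4,6): OLD=1848747660856201739/18014398509481984 → NEW=0, ERR=1848747660856201739/18014398509481984
(5,0): OLD=114752952350841/549755813888 → NEW=255, ERR=-25434780190599/549755813888
(5,1): OLD=898562812441939/4398046511104 → NEW=255, ERR=-222939047889581/4398046511104
(5,2): OLD=5990804502070453/35184372088832 → NEW=255, ERR=-2981210380581707/35184372088832
(5,3): OLD=30236529201376873/281474976710656 → NEW=0, ERR=30236529201376873/281474976710656
(5,4): OLD=3567850078640780771/18014398509481984 → NEW=255, ERR=-1025821541277125149/18014398509481984
(5,5): OLD=21532527294057129395/144115188075855872 → NEW=255, ERR=-15216845665286117965/144115188075855872
(5,6): OLD=438092714006721040413/2305843009213693952 → NEW=255, ERR=-149897253342770917347/2305843009213693952
(6,0): OLD=14991184018813665/70368744177664 → NEW=255, ERR=-2952845746490655/70368744177664
(6,1): OLD=208316219624056533/1125899906842624 → NEW=255, ERR=-78788256620812587/1125899906842624
(6,2): OLD=3798868522798006495/18014398509481984 → NEW=255, ERR=-794803097119899425/18014398509481984
(6,3): OLD=33765296048858032769/144115188075855872 → NEW=255, ERR=-2984076910485214591/144115188075855872
(6,4): OLD=57087475265453032195/288230376151711744 → NEW=255, ERR=-16411270653233462525/288230376151711744
(6,5): OLD=6321528869001932182127/36893488147419103232 → NEW=255, ERR=-3086310608589939142033/36893488147419103232
(6,6): OLD=106540710709659685436697/590295810358705651712 → NEW=255, ERR=-43984720931810255749863/590295810358705651712
Output grid:
  Row 0: .......  (7 black, running=7)
  Row 1: ..#...#  (5 black, running=12)
  Row 2: #..#.#.  (4 black, running=16)
  Row 3: .##.#.#  (3 black, running=19)
  Row 4: #.####.  (2 black, running=21)
  Row 5: ###.###  (1 black, running=22)
  Row 6: #######  (0 black, running=22)

Answer: 22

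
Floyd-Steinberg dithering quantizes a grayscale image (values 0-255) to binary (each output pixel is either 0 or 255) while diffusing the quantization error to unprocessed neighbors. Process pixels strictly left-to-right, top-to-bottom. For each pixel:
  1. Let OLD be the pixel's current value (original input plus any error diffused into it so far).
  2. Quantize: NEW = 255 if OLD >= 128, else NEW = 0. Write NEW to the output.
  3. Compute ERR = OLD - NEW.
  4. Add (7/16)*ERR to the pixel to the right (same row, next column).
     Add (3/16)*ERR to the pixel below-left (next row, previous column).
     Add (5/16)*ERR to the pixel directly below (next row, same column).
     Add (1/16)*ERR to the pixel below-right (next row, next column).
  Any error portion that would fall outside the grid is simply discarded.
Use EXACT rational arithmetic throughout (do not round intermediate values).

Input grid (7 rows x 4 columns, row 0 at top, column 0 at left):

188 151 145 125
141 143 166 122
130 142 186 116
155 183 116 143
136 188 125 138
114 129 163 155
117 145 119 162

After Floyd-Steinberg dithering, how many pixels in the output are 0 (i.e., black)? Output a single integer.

(0,0): OLD=188 → NEW=255, ERR=-67
(0,1): OLD=1947/16 → NEW=0, ERR=1947/16
(0,2): OLD=50749/256 → NEW=255, ERR=-14531/256
(0,3): OLD=410283/4096 → NEW=0, ERR=410283/4096
(1,0): OLD=36577/256 → NEW=255, ERR=-28703/256
(1,1): OLD=239911/2048 → NEW=0, ERR=239911/2048
(1,2): OLD=14804531/65536 → NEW=255, ERR=-1907149/65536
(1,3): OLD=143678933/1048576 → NEW=255, ERR=-123707947/1048576
(2,0): OLD=3831453/32768 → NEW=0, ERR=3831453/32768
(2,1): OLD=227854479/1048576 → NEW=255, ERR=-39532401/1048576
(2,2): OLD=305371755/2097152 → NEW=255, ERR=-229402005/2097152
(2,3): OLD=988391839/33554432 → NEW=0, ERR=988391839/33554432
(3,0): OLD=3094903757/16777216 → NEW=255, ERR=-1183286323/16777216
(3,1): OLD=34134147923/268435456 → NEW=0, ERR=34134147923/268435456
(3,2): OLD=603939068077/4294967296 → NEW=255, ERR=-491277592403/4294967296
(3,3): OLD=6550697497147/68719476736 → NEW=0, ERR=6550697497147/68719476736
(4,0): OLD=591855090185/4294967296 → NEW=255, ERR=-503361570295/4294967296
(4,1): OLD=5174854196123/34359738368 → NEW=255, ERR=-3586879087717/34359738368
(4,2): OLD=76310873211451/1099511627776 → NEW=0, ERR=76310873211451/1099511627776
(4,3): OLD=3360186522726157/17592186044416 → NEW=255, ERR=-1125820918599923/17592186044416
(5,0): OLD=31777062708281/549755813888 → NEW=0, ERR=31777062708281/549755813888
(5,1): OLD=2240442281249711/17592186044416 → NEW=0, ERR=2240442281249711/17592186044416
(5,2): OLD=1951701318149691/8796093022208 → NEW=255, ERR=-291302402513349/8796093022208
(5,3): OLD=35142257133348395/281474976710656 → NEW=0, ERR=35142257133348395/281474976710656
(6,0): OLD=44738229152220845/281474976710656 → NEW=255, ERR=-27037889908996435/281474976710656
(6,1): OLD=631296924571082123/4503599627370496 → NEW=255, ERR=-517120980408394357/4503599627370496
(6,2): OLD=6469654243621139421/72057594037927936 → NEW=0, ERR=6469654243621139421/72057594037927936
(6,3): OLD=274656603300953776651/1152921504606846976 → NEW=255, ERR=-19338380373792202229/1152921504606846976
Output grid:
  Row 0: #.#.  (2 black, running=2)
  Row 1: #.##  (1 black, running=3)
  Row 2: .##.  (2 black, running=5)
  Row 3: #.#.  (2 black, running=7)
  Row 4: ##.#  (1 black, running=8)
  Row 5: ..#.  (3 black, running=11)
  Row 6: ##.#  (1 black, running=12)

Answer: 12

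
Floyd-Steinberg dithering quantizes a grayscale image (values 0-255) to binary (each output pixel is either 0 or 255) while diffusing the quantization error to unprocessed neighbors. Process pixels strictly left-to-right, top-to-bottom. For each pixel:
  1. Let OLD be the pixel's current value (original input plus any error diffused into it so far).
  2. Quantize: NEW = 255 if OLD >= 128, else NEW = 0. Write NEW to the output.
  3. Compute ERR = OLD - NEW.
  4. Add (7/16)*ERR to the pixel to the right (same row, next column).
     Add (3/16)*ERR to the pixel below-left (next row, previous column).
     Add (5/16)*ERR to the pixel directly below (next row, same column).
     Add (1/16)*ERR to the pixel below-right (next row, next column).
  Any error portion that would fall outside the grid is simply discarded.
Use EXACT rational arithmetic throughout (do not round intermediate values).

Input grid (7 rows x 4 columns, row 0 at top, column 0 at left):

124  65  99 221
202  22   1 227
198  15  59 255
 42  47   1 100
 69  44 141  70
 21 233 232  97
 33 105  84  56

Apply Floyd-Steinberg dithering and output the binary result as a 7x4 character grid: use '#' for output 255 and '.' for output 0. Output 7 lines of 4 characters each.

(0,0): OLD=124 → NEW=0, ERR=124
(0,1): OLD=477/4 → NEW=0, ERR=477/4
(0,2): OLD=9675/64 → NEW=255, ERR=-6645/64
(0,3): OLD=179789/1024 → NEW=255, ERR=-81331/1024
(1,0): OLD=16839/64 → NEW=255, ERR=519/64
(1,1): OLD=26161/512 → NEW=0, ERR=26161/512
(1,2): OLD=-270843/16384 → NEW=0, ERR=-270843/16384
(1,3): OLD=49403187/262144 → NEW=255, ERR=-17443533/262144
(2,0): OLD=1721259/8192 → NEW=255, ERR=-367701/8192
(2,1): OLD=2290441/262144 → NEW=0, ERR=2290441/262144
(2,2): OLD=25361677/524288 → NEW=0, ERR=25361677/524288
(2,3): OLD=2133524473/8388608 → NEW=255, ERR=-5570567/8388608
(3,0): OLD=124199931/4194304 → NEW=0, ERR=124199931/4194304
(3,1): OLD=4627168741/67108864 → NEW=0, ERR=4627168741/67108864
(3,2): OLD=50148055579/1073741824 → NEW=0, ERR=50148055579/1073741824
(3,3): OLD=2117398859069/17179869184 → NEW=0, ERR=2117398859069/17179869184
(4,0): OLD=97905686559/1073741824 → NEW=0, ERR=97905686559/1073741824
(4,1): OLD=996833449181/8589934592 → NEW=0, ERR=996833449181/8589934592
(4,2): OLD=64262049388861/274877906944 → NEW=255, ERR=-5831816881859/274877906944
(4,3): OLD=449270348558011/4398046511104 → NEW=0, ERR=449270348558011/4398046511104
(5,0): OLD=9792945832815/137438953472 → NEW=0, ERR=9792945832815/137438953472
(5,1): OLD=1328907835729129/4398046511104 → NEW=255, ERR=207405975397609/4398046511104
(5,2): OLD=599032340565853/2199023255552 → NEW=255, ERR=38281410400093/2199023255552
(5,3): OLD=9514750603515021/70368744177664 → NEW=255, ERR=-8429279161789299/70368744177664
(6,0): OLD=4511257817306139/70368744177664 → NEW=0, ERR=4511257817306139/70368744177664
(6,1): OLD=175079776636237421/1125899906842624 → NEW=255, ERR=-112024699608631699/1125899906842624
(6,2): OLD=475527518096204395/18014398509481984 → NEW=0, ERR=475527518096204395/18014398509481984
(6,3): OLD=8993717678076547565/288230376151711744 → NEW=0, ERR=8993717678076547565/288230376151711744
Row 0: ..##
Row 1: #..#
Row 2: #..#
Row 3: ....
Row 4: ..#.
Row 5: .###
Row 6: .#..

Answer: ..##
#..#
#..#
....
..#.
.###
.#..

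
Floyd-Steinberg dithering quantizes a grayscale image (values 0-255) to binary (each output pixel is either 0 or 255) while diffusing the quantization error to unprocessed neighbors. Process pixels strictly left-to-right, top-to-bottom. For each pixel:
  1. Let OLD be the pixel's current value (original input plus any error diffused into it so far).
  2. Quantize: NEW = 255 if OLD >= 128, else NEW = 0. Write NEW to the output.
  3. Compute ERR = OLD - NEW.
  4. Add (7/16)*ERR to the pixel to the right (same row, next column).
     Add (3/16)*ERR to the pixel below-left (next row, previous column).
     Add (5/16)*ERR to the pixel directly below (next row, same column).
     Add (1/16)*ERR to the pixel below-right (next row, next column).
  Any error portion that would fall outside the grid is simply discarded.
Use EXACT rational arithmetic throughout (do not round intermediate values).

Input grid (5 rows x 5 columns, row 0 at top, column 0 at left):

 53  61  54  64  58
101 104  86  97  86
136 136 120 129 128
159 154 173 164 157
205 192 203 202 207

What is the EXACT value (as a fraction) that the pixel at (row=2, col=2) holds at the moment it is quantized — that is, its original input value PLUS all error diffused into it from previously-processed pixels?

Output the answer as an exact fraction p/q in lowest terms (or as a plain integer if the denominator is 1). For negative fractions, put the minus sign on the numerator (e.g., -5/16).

Answer: 1683024773/16777216

Derivation:
(0,0): OLD=53 → NEW=0, ERR=53
(0,1): OLD=1347/16 → NEW=0, ERR=1347/16
(0,2): OLD=23253/256 → NEW=0, ERR=23253/256
(0,3): OLD=424915/4096 → NEW=0, ERR=424915/4096
(0,4): OLD=6775493/65536 → NEW=0, ERR=6775493/65536
(1,0): OLD=34137/256 → NEW=255, ERR=-31143/256
(1,1): OLD=199535/2048 → NEW=0, ERR=199535/2048
(1,2): OLD=11909403/65536 → NEW=255, ERR=-4802277/65536
(1,3): OLD=32092095/262144 → NEW=0, ERR=32092095/262144
(1,4): OLD=748059229/4194304 → NEW=255, ERR=-321488291/4194304
(2,0): OLD=3809333/32768 → NEW=0, ERR=3809333/32768
(2,1): OLD=205483159/1048576 → NEW=255, ERR=-61903721/1048576
(2,2): OLD=1683024773/16777216 → NEW=0, ERR=1683024773/16777216
Target (2,2): original=120, with diffused error = 1683024773/16777216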